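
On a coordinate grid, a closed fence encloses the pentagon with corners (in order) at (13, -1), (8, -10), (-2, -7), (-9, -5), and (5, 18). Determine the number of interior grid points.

312

Using the shoelace formula, 2A = |(13·(-10) − 8·(-1)) + (8·(-7) − (-2)·(-10)) + ((-2)·(-5) − (-9)·(-7)) + ((-9)·18 − 5·(-5)) + (5·(-1) − 13·18)| = 627, so the area is 627/2.
Along each edge there are gcd(|Δx|,|Δy|)+1 lattice points, so counting each shared vertex once the boundary has gcd(5,9) + gcd(10,3) + gcd(7,2) + gcd(14,23) + gcd(8,19) = 1+1+1+1+1 = 5.
By Pick's theorem A = I + B/2 − 1, so I = 627/2 − 5/2 + 1 = 312.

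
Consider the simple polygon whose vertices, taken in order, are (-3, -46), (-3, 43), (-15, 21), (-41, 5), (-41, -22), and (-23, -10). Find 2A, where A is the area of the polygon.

The shoelace formula gives twice the area as |((-3)·43 − (-3)·(-46)) + ((-3)·21 − (-15)·43) + ((-15)·5 − (-41)·21) + ((-41)·(-22) − (-41)·5) + ((-41)·(-10) − (-23)·(-22)) + ((-23)·(-46) − (-3)·(-10))| = 3140, so the area is 1570.

3140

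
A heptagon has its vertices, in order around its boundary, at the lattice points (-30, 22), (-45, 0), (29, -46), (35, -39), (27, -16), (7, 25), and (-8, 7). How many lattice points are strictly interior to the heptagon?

2547

By the shoelace formula, twice the signed area is |((-30)·0 − (-45)·22) + ((-45)·(-46) − 29·0) + (29·(-39) − 35·(-46)) + (35·(-16) − 27·(-39)) + (27·25 − 7·(-16)) + (7·7 − (-8)·25) + ((-8)·22 − (-30)·7)| = 5102, so the area is 2551.
Summing gcd(|Δx|,|Δy|) over the edges gives the boundary count: gcd(15,22) + gcd(74,46) + gcd(6,7) + gcd(8,23) + gcd(20,41) + gcd(15,18) + gcd(22,15) = 1+2+1+1+1+3+1 = 10.
By Pick's theorem A = I + B/2 − 1, so I = 2551 − 10/2 + 1 = 2547.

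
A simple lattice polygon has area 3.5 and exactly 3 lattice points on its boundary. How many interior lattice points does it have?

3

From Pick's theorem, I = A − B/2 + 1 = 3.5 − 3/2 + 1 = 3.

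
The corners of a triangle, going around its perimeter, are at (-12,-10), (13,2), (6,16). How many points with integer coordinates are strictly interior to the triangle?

By the shoelace formula, twice the signed area is |[(-12)·2 − 13·(-10)] + [13·16 − 6·2] + [6·(-10) − (-12)·16]| = 434, so the area is 217.
Along each edge there are gcd(|Δx|,|Δy|)+1 lattice points, so counting each shared vertex once the boundary has gcd(25,12) + gcd(7,14) + gcd(18,26) = 1+7+2 = 10.
Pick's theorem gives I = A − B/2 + 1 = 217 − 10/2 + 1 = 213.

213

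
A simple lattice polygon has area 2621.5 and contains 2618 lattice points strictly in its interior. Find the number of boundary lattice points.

Pick's theorem gives A = I + B/2 − 1, so B = 2(A − I + 1) = 2(2621.5 − 2618 + 1) = 9.

9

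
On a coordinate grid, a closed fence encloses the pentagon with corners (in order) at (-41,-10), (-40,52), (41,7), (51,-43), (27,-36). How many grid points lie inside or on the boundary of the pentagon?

Using the shoelace formula, 2A = |[(-41)·52 − (-40)·(-10)] + [(-40)·7 − 41·52] + [41·(-43) − 51·7] + [51·(-36) − 27·(-43)] + [27·(-10) − (-41)·(-36)]| = 9485, so the area is 9485/2.
The number of boundary lattice points is Σ gcd(|Δx|,|Δy|) = gcd(1,62) + gcd(81,45) + gcd(10,50) + gcd(24,7) + gcd(68,26) = 1+9+10+1+2 = 23.
Pick's theorem gives I = A − B/2 + 1 = 9485/2 − 23/2 + 1 = 4732, so the closed region contains I + B = 4732 + 23 = 4755 lattice points.

4755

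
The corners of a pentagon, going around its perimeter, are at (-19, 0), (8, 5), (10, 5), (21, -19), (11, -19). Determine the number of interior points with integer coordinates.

By the shoelace formula, twice the signed area is |((-19)·5 − 8·0) + (8·5 − 10·5) + (10·(-19) − 21·5) + (21·(-19) − 11·(-19)) + (11·0 − (-19)·(-19))| = 951, so the area is 475.5.
Along each edge there are gcd(|Δx|,|Δy|)+1 lattice points, so counting each shared vertex once the boundary has gcd(27,5) + gcd(2,0) + gcd(11,24) + gcd(10,0) + gcd(30,19) = 1+2+1+10+1 = 15.
Pick's theorem gives I = A − B/2 + 1 = 475.5 − 15/2 + 1 = 469.

469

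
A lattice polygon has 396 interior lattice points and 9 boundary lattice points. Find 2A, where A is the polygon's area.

Pick's theorem states A = I + B/2 − 1, so A = 396 + 9/2 − 1 = 799/2.
Hence 2A = 799.

799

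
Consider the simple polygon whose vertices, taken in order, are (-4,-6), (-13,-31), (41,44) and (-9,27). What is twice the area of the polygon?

2410

The shoelace formula gives twice the area as |[(-4)·(-31) − (-13)·(-6)] + [(-13)·44 − 41·(-31)] + [41·27 − (-9)·44] + [(-9)·(-6) − (-4)·27]| = 2410, so the area is 1205.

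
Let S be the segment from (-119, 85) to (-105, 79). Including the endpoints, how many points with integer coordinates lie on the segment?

3

The number of lattice points on a segment between lattice points is gcd(|Δx|,|Δy|) + 1 = gcd(14,6) + 1 = 2 + 1 = 3.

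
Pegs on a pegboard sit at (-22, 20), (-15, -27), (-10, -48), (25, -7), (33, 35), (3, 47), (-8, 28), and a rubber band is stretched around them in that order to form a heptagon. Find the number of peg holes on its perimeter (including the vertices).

The number of boundary lattice points is Σ gcd(|Δx|,|Δy|) = gcd(7,47) + gcd(5,21) + gcd(35,41) + gcd(8,42) + gcd(30,12) + gcd(11,19) + gcd(14,8) = 1+1+1+2+6+1+2 = 14.

14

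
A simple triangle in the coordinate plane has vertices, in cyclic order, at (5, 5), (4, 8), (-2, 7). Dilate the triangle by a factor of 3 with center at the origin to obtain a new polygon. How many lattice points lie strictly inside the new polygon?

Using the shoelace formula, 2A = |[5·8 − 4·5] + [4·7 − (-2)·8] + [(-2)·5 − 5·7]| = 19, so the area is 19/2.
Summing gcd(|Δx|,|Δy|) over the edges gives the boundary count: gcd(1,3) + gcd(6,1) + gcd(7,2) = 1+1+1 = 3.
Scaling by 3 multiplies the area by 3² = 9 (so the new area is 171/2) and multiplies the boundary lattice-point count by 3, giving 9.
By Pick's theorem, the interior count of the dilated polygon is 171/2 − 9/2 + 1 = 82.

82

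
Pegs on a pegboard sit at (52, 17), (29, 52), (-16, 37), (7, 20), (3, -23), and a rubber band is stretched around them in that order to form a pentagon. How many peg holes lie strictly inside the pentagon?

Using the shoelace formula, 2A = |[52·52 − 29·17] + [29·37 − (-16)·52] + [(-16)·20 − 7·37] + [7·(-23) − 3·20] + [3·17 − 52·(-23)]| = 4563, so the area is 2281.5.
Along each edge there are gcd(|Δx|,|Δy|)+1 lattice points, so counting each shared vertex once the boundary has gcd(23,35) + gcd(45,15) + gcd(23,17) + gcd(4,43) + gcd(49,40) = 1+15+1+1+1 = 19.
By Pick's theorem A = I + B/2 − 1, so I = 2281.5 − 19/2 + 1 = 2273.

2273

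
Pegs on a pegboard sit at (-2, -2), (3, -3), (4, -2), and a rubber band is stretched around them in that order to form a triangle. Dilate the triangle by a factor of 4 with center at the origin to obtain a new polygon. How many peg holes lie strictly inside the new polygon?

By the shoelace formula, twice the signed area is |[(-2)·(-3) − 3·(-2)] + [3·(-2) − 4·(-3)] + [4·(-2) − (-2)·(-2)]| = 6, so the area is 3.
Summing gcd(|Δx|,|Δy|) over the edges gives the boundary count: gcd(5,1) + gcd(1,1) + gcd(6,0) = 1+1+6 = 8.
Scaling by 4 multiplies the area by 4² = 16 (so the new area is 48) and multiplies the boundary lattice-point count by 4, giving 32.
By Pick's theorem, the interior count of the dilated polygon is 48 − 32/2 + 1 = 33.

33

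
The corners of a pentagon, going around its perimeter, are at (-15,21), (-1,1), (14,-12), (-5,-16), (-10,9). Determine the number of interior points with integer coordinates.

By the shoelace formula, twice the signed area is |((-15)·1 − (-1)·21) + ((-1)·(-12) − 14·1) + (14·(-16) − (-5)·(-12)) + ((-5)·9 − (-10)·(-16)) + ((-10)·21 − (-15)·9)| = 560, so the area is 280.
The number of boundary lattice points is Σ gcd(|Δx|,|Δy|) = gcd(14,20) + gcd(15,13) + gcd(19,4) + gcd(5,25) + gcd(5,12) = 2+1+1+5+1 = 10.
Pick's theorem gives I = A − B/2 + 1 = 280 − 10/2 + 1 = 276.

276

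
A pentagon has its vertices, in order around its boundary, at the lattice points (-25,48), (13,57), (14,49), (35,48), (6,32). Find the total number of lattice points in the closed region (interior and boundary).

By the shoelace formula, twice the signed area is |[(-25)·57 − 13·48] + [13·49 − 14·57] + [14·48 − 35·49] + [35·32 − 6·48] + [6·48 − (-25)·32]| = 1333, so the area is 1333/2.
Summing gcd(|Δx|,|Δy|) over the edges gives the boundary count: gcd(38,9) + gcd(1,8) + gcd(21,1) + gcd(29,16) + gcd(31,16) = 1+1+1+1+1 = 5.
Pick's theorem gives I = A − B/2 + 1 = 1333/2 − 5/2 + 1 = 665, so the closed region contains I + B = 665 + 5 = 670 lattice points.

670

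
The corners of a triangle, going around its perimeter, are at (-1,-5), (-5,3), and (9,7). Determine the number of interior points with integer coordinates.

The shoelace formula gives twice the area as |[(-1)·3 − (-5)·(-5)] + [(-5)·7 − 9·3] + [9·(-5) − (-1)·7]| = 128, so the area is 64.
Along each edge there are gcd(|Δx|,|Δy|)+1 lattice points, so counting each shared vertex once the boundary has gcd(4,8) + gcd(14,4) + gcd(10,12) = 4+2+2 = 8.
By Pick's theorem A = I + B/2 − 1, so I = 64 − 8/2 + 1 = 61.

61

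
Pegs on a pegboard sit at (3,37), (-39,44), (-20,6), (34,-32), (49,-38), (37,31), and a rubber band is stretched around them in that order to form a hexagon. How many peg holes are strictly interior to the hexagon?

The shoelace formula gives twice the area as |[3·44 − (-39)·37] + [(-39)·6 − (-20)·44] + [(-20)·(-32) − 34·6] + [34·(-38) − 49·(-32)] + [49·31 − 37·(-38)] + [37·37 − 3·31]| = 7134, so the area is 3567.
The number of boundary lattice points is Σ gcd(|Δx|,|Δy|) = gcd(42,7) + gcd(19,38) + gcd(54,38) + gcd(15,6) + gcd(12,69) + gcd(34,6) = 7+19+2+3+3+2 = 36.
By Pick's theorem A = I + B/2 − 1, so I = 3567 − 36/2 + 1 = 3550.

3550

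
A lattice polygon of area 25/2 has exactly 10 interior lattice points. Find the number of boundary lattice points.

Pick's theorem gives A = I + B/2 − 1, so B = 2(A − I + 1) = 2(25/2 − 10 + 1) = 7.

7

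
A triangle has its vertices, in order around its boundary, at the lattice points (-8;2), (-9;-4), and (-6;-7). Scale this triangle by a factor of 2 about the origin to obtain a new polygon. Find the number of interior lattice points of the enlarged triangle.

Using the shoelace formula, 2A = |((-8)·(-4) − (-9)·2) + ((-9)·(-7) − (-6)·(-4)) + ((-6)·2 − (-8)·(-7))| = 21, so the area is 10.5.
The number of boundary lattice points is Σ gcd(|Δx|,|Δy|) = gcd(1,6) + gcd(3,3) + gcd(2,9) = 1+3+1 = 5.
Scaling by 2 multiplies the area by 2² = 4 (so the new area is 42) and multiplies the boundary lattice-point count by 2, giving 10.
By Pick's theorem, the interior count of the dilated polygon is 42 − 10/2 + 1 = 38.

38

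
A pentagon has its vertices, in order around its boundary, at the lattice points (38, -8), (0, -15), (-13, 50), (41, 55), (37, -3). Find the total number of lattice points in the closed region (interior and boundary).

2945

The shoelace formula gives twice the area as |[38·(-15) − 0·(-8)] + [0·50 − (-13)·(-15)] + [(-13)·55 − 41·50] + [41·(-3) − 37·55] + [37·(-8) − 38·(-3)]| = 5870, so the area is 2935.
Summing gcd(|Δx|,|Δy|) over the edges gives the boundary count: gcd(38,7) + gcd(13,65) + gcd(54,5) + gcd(4,58) + gcd(1,5) = 1+13+1+2+1 = 18.
Pick's theorem gives I = A − B/2 + 1 = 2935 − 18/2 + 1 = 2927, so the closed region contains I + B = 2927 + 18 = 2945 lattice points.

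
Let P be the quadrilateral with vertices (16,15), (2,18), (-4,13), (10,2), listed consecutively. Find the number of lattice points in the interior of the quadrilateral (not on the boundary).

167

Using the shoelace formula, 2A = |[16·18 − 2·15] + [2·13 − (-4)·18] + [(-4)·2 − 10·13] + [10·15 − 16·2]| = 336, so the area is 168.
Along each edge there are gcd(|Δx|,|Δy|)+1 lattice points, so counting each shared vertex once the boundary has gcd(14,3) + gcd(6,5) + gcd(14,11) + gcd(6,13) = 1+1+1+1 = 4.
Pick's theorem gives I = A − B/2 + 1 = 168 − 4/2 + 1 = 167.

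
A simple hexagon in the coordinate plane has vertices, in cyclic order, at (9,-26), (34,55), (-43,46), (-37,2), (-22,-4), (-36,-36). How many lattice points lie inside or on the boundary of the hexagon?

4520

By the shoelace formula, twice the signed area is |[9·55 − 34·(-26)] + [34·46 − (-43)·55] + [(-43)·2 − (-37)·46] + [(-37)·(-4) − (-22)·2] + [(-22)·(-36) − (-36)·(-4)] + [(-36)·(-26) − 9·(-36)]| = 9024, so the area is 4512.
The number of boundary lattice points is Σ gcd(|Δx|,|Δy|) = gcd(25,81) + gcd(77,9) + gcd(6,44) + gcd(15,6) + gcd(14,32) + gcd(45,10) = 1+1+2+3+2+5 = 14.
Pick's theorem gives I = A − B/2 + 1 = 4512 − 14/2 + 1 = 4506, so the closed region contains I + B = 4506 + 14 = 4520 lattice points.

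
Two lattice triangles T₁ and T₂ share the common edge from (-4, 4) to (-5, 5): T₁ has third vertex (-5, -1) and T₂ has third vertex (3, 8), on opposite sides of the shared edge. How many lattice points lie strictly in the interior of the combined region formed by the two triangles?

5

The union is the simple quadrilateral with vertices (-4, 4), (-5, -1), (-5, 5), (3, 8) in order.
By the shoelace formula, twice the signed area is |((-4)·(-1) − (-5)·4) + ((-5)·5 − (-5)·(-1)) + ((-5)·8 − 3·5) + (3·4 − (-4)·8)| = 17, so the area is 8.5.
The number of boundary lattice points is Σ gcd(|Δx|,|Δy|) = gcd(1,5) + gcd(0,6) + gcd(8,3) + gcd(7,4) = 1+6+1+1 = 9.
By Pick's theorem I = A − B/2 + 1 = 8.5 − 9/2 + 1 = 5.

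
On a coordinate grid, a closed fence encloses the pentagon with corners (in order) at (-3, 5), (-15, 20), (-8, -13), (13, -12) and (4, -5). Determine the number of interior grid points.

309

The shoelace formula gives twice the area as |((-3)·20 − (-15)·5) + ((-15)·(-13) − (-8)·20) + ((-8)·(-12) − 13·(-13)) + (13·(-5) − 4·(-12)) + (4·5 − (-3)·(-5))| = 623, so the area is 623/2.
Summing gcd(|Δx|,|Δy|) over the edges gives the boundary count: gcd(12,15) + gcd(7,33) + gcd(21,1) + gcd(9,7) + gcd(7,10) = 3+1+1+1+1 = 7.
By Pick's theorem A = I + B/2 − 1, so I = 623/2 − 7/2 + 1 = 309.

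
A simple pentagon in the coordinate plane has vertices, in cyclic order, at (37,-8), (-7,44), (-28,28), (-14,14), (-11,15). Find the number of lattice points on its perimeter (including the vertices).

21

Summing gcd(|Δx|,|Δy|) over the edges gives the boundary count: gcd(44,52) + gcd(21,16) + gcd(14,14) + gcd(3,1) + gcd(48,23) = 4+1+14+1+1 = 21.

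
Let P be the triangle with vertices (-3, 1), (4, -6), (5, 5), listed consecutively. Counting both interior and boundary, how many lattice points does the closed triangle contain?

By the shoelace formula, twice the signed area is |((-3)·(-6) − 4·1) + (4·5 − 5·(-6)) + (5·1 − (-3)·5)| = 84, so the area is 42.
Summing gcd(|Δx|,|Δy|) over the edges gives the boundary count: gcd(7,7) + gcd(1,11) + gcd(8,4) = 7+1+4 = 12.
Pick's theorem gives I = A − B/2 + 1 = 42 − 12/2 + 1 = 37, so the closed region contains I + B = 37 + 12 = 49 lattice points.

49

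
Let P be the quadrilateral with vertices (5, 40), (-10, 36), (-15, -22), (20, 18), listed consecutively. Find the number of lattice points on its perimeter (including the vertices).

8

Summing gcd(|Δx|,|Δy|) over the edges gives the boundary count: gcd(15,4) + gcd(5,58) + gcd(35,40) + gcd(15,22) = 1+1+5+1 = 8.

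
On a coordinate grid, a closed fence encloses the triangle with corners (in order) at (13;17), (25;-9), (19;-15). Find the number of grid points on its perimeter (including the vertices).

10

The number of boundary lattice points is Σ gcd(|Δx|,|Δy|) = gcd(12,26) + gcd(6,6) + gcd(6,32) = 2+6+2 = 10.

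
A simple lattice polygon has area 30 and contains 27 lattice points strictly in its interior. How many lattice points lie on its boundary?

Pick's theorem gives A = I + B/2 − 1, so B = 2(A − I + 1) = 2(30 − 27 + 1) = 8.

8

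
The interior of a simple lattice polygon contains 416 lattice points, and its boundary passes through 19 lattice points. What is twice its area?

By Pick's theorem, A = I + B/2 − 1 = 416 + 19/2 − 1 = 849/2.
Hence 2A = 849.

849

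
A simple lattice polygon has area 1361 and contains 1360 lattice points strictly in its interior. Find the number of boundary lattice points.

Pick's theorem gives A = I + B/2 − 1, so B = 2(A − I + 1) = 2(1361 − 1360 + 1) = 4.

4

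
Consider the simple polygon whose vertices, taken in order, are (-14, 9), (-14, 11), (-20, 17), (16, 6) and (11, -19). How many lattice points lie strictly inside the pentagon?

By the shoelace formula, twice the signed area is |((-14)·11 − (-14)·9) + ((-14)·17 − (-20)·11) + ((-20)·6 − 16·17) + (16·(-19) − 11·6) + (11·9 − (-14)·(-19))| = 975, so the area is 487.5.
Along each edge there are gcd(|Δx|,|Δy|)+1 lattice points, so counting each shared vertex once the boundary has gcd(0,2) + gcd(6,6) + gcd(36,11) + gcd(5,25) + gcd(25,28) = 2+6+1+5+1 = 15.
By Pick's theorem A = I + B/2 − 1, so I = 487.5 − 15/2 + 1 = 481.

481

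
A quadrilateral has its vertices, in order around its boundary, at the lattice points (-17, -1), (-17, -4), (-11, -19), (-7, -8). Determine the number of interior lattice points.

75

Using the shoelace formula, 2A = |((-17)·(-4) − (-17)·(-1)) + ((-17)·(-19) − (-11)·(-4)) + ((-11)·(-8) − (-7)·(-19)) + ((-7)·(-1) − (-17)·(-8))| = 156, so the area is 78.
Along each edge there are gcd(|Δx|,|Δy|)+1 lattice points, so counting each shared vertex once the boundary has gcd(0,3) + gcd(6,15) + gcd(4,11) + gcd(10,7) = 3+3+1+1 = 8.
By Pick's theorem A = I + B/2 − 1, so I = 78 − 8/2 + 1 = 75.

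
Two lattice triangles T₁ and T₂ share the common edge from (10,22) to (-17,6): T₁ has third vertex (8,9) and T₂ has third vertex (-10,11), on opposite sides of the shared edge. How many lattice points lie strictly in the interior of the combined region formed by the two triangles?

170

The union is the simple quadrilateral with vertices (10,22), (8,9), (-17,6), (-10,11) in order.
The shoelace formula gives twice the area as |(10·9 − 8·22) + (8·6 − (-17)·9) + ((-17)·11 − (-10)·6) + ((-10)·22 − 10·11)| = 342, so the area is 171.
Along each edge there are gcd(|Δx|,|Δy|)+1 lattice points, so counting each shared vertex once the boundary has gcd(2,13) + gcd(25,3) + gcd(7,5) + gcd(20,11) = 1+1+1+1 = 4.
By Pick's theorem I = A − B/2 + 1 = 171 − 4/2 + 1 = 170.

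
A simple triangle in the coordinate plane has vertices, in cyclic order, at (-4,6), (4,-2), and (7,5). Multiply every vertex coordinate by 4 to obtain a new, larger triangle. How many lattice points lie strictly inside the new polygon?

The shoelace formula gives twice the area as |((-4)·(-2) − 4·6) + (4·5 − 7·(-2)) + (7·6 − (-4)·5)| = 80, so the area is 40.
Summing gcd(|Δx|,|Δy|) over the edges gives the boundary count: gcd(8,8) + gcd(3,7) + gcd(11,1) = 8+1+1 = 10.
Scaling by 4 multiplies the area by 4² = 16 (so the new area is 640) and multiplies the boundary lattice-point count by 4, giving 40.
By Pick's theorem, the interior count of the dilated polygon is 640 − 40/2 + 1 = 621.

621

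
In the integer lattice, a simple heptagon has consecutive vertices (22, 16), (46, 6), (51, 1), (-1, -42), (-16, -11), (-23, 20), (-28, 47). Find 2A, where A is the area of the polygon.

Using the shoelace formula, 2A = |(22·6 − 46·16) + (46·1 − 51·6) + (51·(-42) − (-1)·1) + ((-1)·(-11) − (-16)·(-42)) + ((-16)·20 − (-23)·(-11)) + ((-23)·47 − (-28)·20) + ((-28)·16 − 22·47)| = 6242, so the area is 3121.

6242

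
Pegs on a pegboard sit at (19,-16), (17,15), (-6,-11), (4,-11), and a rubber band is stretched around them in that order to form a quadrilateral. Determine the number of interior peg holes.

The shoelace formula gives twice the area as |(19·15 − 17·(-16)) + (17·(-11) − (-6)·15) + ((-6)·(-11) − 4·(-11)) + (4·(-16) − 19·(-11))| = 715, so the area is 357.5.
Summing gcd(|Δx|,|Δy|) over the edges gives the boundary count: gcd(2,31) + gcd(23,26) + gcd(10,0) + gcd(15,5) = 1+1+10+5 = 17.
By Pick's theorem A = I + B/2 − 1, so I = 357.5 − 17/2 + 1 = 350.

350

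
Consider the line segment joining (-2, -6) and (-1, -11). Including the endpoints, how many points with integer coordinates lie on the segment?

2

The number of lattice points on a segment between lattice points is gcd(|Δx|,|Δy|) + 1 = gcd(1,5) + 1 = 1 + 1 = 2.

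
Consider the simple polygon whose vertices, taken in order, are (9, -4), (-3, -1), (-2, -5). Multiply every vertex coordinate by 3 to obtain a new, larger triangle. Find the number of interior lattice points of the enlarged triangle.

Using the shoelace formula, 2A = |(9·(-1) − (-3)·(-4)) + ((-3)·(-5) − (-2)·(-1)) + ((-2)·(-4) − 9·(-5))| = 45, so the area is 45/2.
Summing gcd(|Δx|,|Δy|) over the edges gives the boundary count: gcd(12,3) + gcd(1,4) + gcd(11,1) = 3+1+1 = 5.
Scaling by 3 multiplies the area by 3² = 9 (so the new area is 202.5) and multiplies the boundary lattice-point count by 3, giving 15.
By Pick's theorem, the interior count of the dilated polygon is 202.5 − 15/2 + 1 = 196.

196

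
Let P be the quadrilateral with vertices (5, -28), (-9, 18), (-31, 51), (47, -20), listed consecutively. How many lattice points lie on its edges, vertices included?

16

Summing gcd(|Δx|,|Δy|) over the edges gives the boundary count: gcd(14,46) + gcd(22,33) + gcd(78,71) + gcd(42,8) = 2+11+1+2 = 16.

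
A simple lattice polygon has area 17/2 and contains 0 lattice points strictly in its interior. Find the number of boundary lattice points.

19

Pick's theorem gives A = I + B/2 − 1, so B = 2(A − I + 1) = 2(17/2 − 0 + 1) = 19.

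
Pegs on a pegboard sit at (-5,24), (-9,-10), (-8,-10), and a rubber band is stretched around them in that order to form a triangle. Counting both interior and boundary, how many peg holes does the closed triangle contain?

The shoelace formula gives twice the area as |((-5)·(-10) − (-9)·24) + ((-9)·(-10) − (-8)·(-10)) + ((-8)·24 − (-5)·(-10))| = 34, so the area is 17.
Summing gcd(|Δx|,|Δy|) over the edges gives the boundary count: gcd(4,34) + gcd(1,0) + gcd(3,34) = 2+1+1 = 4.
Pick's theorem gives I = A − B/2 + 1 = 17 − 4/2 + 1 = 16, so the closed region contains I + B = 16 + 4 = 20 lattice points.

20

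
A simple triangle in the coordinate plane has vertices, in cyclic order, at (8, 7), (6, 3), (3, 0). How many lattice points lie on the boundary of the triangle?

Summing gcd(|Δx|,|Δy|) over the edges gives the boundary count: gcd(2,4) + gcd(3,3) + gcd(5,7) = 2+3+1 = 6.

6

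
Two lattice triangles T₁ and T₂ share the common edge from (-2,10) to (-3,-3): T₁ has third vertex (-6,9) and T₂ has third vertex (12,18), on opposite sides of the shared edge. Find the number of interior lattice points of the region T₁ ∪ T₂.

109

The union is the simple quadrilateral with vertices (-2,10), (-6,9), (-3,-3), (12,18) in order.
The shoelace formula gives twice the area as |((-2)·9 − (-6)·10) + ((-6)·(-3) − (-3)·9) + ((-3)·18 − 12·(-3)) + (12·10 − (-2)·18)| = 225, so the area is 225/2.
The number of boundary lattice points is Σ gcd(|Δx|,|Δy|) = gcd(4,1) + gcd(3,12) + gcd(15,21) + gcd(14,8) = 1+3+3+2 = 9.
By Pick's theorem I = A − B/2 + 1 = 225/2 − 9/2 + 1 = 109.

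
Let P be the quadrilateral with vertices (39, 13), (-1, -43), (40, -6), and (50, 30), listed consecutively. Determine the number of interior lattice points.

516

The shoelace formula gives twice the area as |(39·(-43) − (-1)·13) + ((-1)·(-6) − 40·(-43)) + (40·30 − 50·(-6)) + (50·13 − 39·30)| = 1042, so the area is 521.
The number of boundary lattice points is Σ gcd(|Δx|,|Δy|) = gcd(40,56) + gcd(41,37) + gcd(10,36) + gcd(11,17) = 8+1+2+1 = 12.
By Pick's theorem A = I + B/2 − 1, so I = 521 − 12/2 + 1 = 516.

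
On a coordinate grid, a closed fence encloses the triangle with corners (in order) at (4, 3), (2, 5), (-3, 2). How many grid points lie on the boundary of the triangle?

4

Along each edge there are gcd(|Δx|,|Δy|)+1 lattice points, so counting each shared vertex once the boundary has gcd(2,2) + gcd(5,3) + gcd(7,1) = 2+1+1 = 4.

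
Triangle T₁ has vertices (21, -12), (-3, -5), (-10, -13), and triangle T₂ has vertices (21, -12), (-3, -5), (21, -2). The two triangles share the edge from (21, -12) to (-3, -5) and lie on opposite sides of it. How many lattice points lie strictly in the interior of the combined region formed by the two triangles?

234

The union is the simple quadrilateral with vertices (21, -12), (-10, -13), (-3, -5), (21, -2) in order.
Using the shoelace formula, 2A = |[21·(-13) − (-10)·(-12)] + [(-10)·(-5) − (-3)·(-13)] + [(-3)·(-2) − 21·(-5)] + [21·(-12) − 21·(-2)]| = 481, so the area is 481/2.
The number of boundary lattice points is Σ gcd(|Δx|,|Δy|) = gcd(31,1) + gcd(7,8) + gcd(24,3) + gcd(0,10) = 1+1+3+10 = 15.
By Pick's theorem I = A − B/2 + 1 = 481/2 − 15/2 + 1 = 234.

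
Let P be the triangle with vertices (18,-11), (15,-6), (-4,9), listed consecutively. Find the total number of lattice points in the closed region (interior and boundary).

By the shoelace formula, twice the signed area is |[18·(-6) − 15·(-11)] + [15·9 − (-4)·(-6)] + [(-4)·(-11) − 18·9]| = 50, so the area is 25.
The number of boundary lattice points is Σ gcd(|Δx|,|Δy|) = gcd(3,5) + gcd(19,15) + gcd(22,20) = 1+1+2 = 4.
Pick's theorem gives I = A − B/2 + 1 = 25 − 4/2 + 1 = 24, so the closed region contains I + B = 24 + 4 = 28 lattice points.

28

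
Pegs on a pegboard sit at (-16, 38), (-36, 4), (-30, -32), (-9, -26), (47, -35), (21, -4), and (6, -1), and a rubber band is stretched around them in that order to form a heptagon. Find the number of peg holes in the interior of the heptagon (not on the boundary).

2676

By the shoelace formula, twice the signed area is |((-16)·4 − (-36)·38) + ((-36)·(-32) − (-30)·4) + ((-30)·(-26) − (-9)·(-32)) + ((-9)·(-35) − 47·(-26)) + (47·(-4) − 21·(-35)) + (21·(-1) − 6·(-4)) + (6·38 − (-16)·(-1))| = 5367, so the area is 5367/2.
Along each edge there are gcd(|Δx|,|Δy|)+1 lattice points, so counting each shared vertex once the boundary has gcd(20,34) + gcd(6,36) + gcd(21,6) + gcd(56,9) + gcd(26,31) + gcd(15,3) + gcd(22,39) = 2+6+3+1+1+3+1 = 17.
By Pick's theorem A = I + B/2 − 1, so I = 5367/2 − 17/2 + 1 = 2676.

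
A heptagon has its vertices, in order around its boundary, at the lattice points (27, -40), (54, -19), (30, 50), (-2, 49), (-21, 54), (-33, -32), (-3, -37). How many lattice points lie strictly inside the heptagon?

By the shoelace formula, twice the signed area is |[27·(-19) − 54·(-40)] + [54·50 − 30·(-19)] + [30·49 − (-2)·50] + [(-2)·54 − (-21)·49] + [(-21)·(-32) − (-33)·54] + [(-33)·(-37) − (-3)·(-32)] + [(-3)·(-40) − 27·(-37)]| = 12106, so the area is 6053.
Along each edge there are gcd(|Δx|,|Δy|)+1 lattice points, so counting each shared vertex once the boundary has gcd(27,21) + gcd(24,69) + gcd(32,1) + gcd(19,5) + gcd(12,86) + gcd(30,5) + gcd(30,3) = 3+3+1+1+2+5+3 = 18.
By Pick's theorem A = I + B/2 − 1, so I = 6053 − 18/2 + 1 = 6045.

6045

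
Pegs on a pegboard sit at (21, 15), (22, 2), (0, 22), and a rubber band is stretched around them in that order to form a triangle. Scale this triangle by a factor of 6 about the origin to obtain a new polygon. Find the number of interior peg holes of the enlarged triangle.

Using the shoelace formula, 2A = |[21·2 − 22·15] + [22·22 − 0·2] + [0·15 − 21·22]| = 266, so the area is 133.
Along each edge there are gcd(|Δx|,|Δy|)+1 lattice points, so counting each shared vertex once the boundary has gcd(1,13) + gcd(22,20) + gcd(21,7) = 1+2+7 = 10.
Scaling by 6 multiplies the area by 6² = 36 (so the new area is 4788) and multiplies the boundary lattice-point count by 6, giving 60.
By Pick's theorem, the interior count of the dilated polygon is 4788 − 60/2 + 1 = 4759.

4759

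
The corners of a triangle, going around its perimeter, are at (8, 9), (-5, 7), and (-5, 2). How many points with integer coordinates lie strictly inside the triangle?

Using the shoelace formula, 2A = |(8·7 − (-5)·9) + ((-5)·2 − (-5)·7) + ((-5)·9 − 8·2)| = 65, so the area is 32.5.
Summing gcd(|Δx|,|Δy|) over the edges gives the boundary count: gcd(13,2) + gcd(0,5) + gcd(13,7) = 1+5+1 = 7.
Pick's theorem gives I = A − B/2 + 1 = 32.5 − 7/2 + 1 = 30.

30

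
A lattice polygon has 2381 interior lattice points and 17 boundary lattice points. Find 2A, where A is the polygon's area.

4777

By Pick's theorem, A = I + B/2 − 1 = 2381 + 17/2 − 1 = 4777/2.
Hence 2A = 4777.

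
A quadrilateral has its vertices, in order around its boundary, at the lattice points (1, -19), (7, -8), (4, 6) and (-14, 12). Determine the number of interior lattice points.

Using the shoelace formula, 2A = |[1·(-8) − 7·(-19)] + [7·6 − 4·(-8)] + [4·12 − (-14)·6] + [(-14)·(-19) − 1·12]| = 585, so the area is 585/2.
Along each edge there are gcd(|Δx|,|Δy|)+1 lattice points, so counting each shared vertex once the boundary has gcd(6,11) + gcd(3,14) + gcd(18,6) + gcd(15,31) = 1+1+6+1 = 9.
By Pick's theorem A = I + B/2 − 1, so I = 585/2 − 9/2 + 1 = 289.

289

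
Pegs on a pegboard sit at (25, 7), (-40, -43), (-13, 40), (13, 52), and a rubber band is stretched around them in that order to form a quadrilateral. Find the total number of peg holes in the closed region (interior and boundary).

The shoelace formula gives twice the area as |(25·(-43) − (-40)·7) + ((-40)·40 − (-13)·(-43)) + ((-13)·52 − 13·40) + (13·7 − 25·52)| = 5359, so the area is 2679.5.
Summing gcd(|Δx|,|Δy|) over the edges gives the boundary count: gcd(65,50) + gcd(27,83) + gcd(26,12) + gcd(12,45) = 5+1+2+3 = 11.
Pick's theorem gives I = A − B/2 + 1 = 2679.5 − 11/2 + 1 = 2675, so the closed region contains I + B = 2675 + 11 = 2686 lattice points.

2686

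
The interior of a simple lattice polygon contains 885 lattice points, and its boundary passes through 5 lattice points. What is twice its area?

Pick's theorem states A = I + B/2 − 1, so A = 885 + 5/2 − 1 = 1773/2.
Hence 2A = 1773.

1773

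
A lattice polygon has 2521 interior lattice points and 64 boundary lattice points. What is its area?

2552

Pick's theorem states A = I + B/2 − 1, so A = 2521 + 64/2 − 1 = 2552.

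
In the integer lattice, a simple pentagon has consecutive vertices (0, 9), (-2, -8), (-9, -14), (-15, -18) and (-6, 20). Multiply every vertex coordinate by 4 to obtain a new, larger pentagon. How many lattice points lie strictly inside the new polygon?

4277

By the shoelace formula, twice the signed area is |[0·(-8) − (-2)·9] + [(-2)·(-14) − (-9)·(-8)] + [(-9)·(-18) − (-15)·(-14)] + [(-15)·20 − (-6)·(-18)] + [(-6)·9 − 0·20]| = 536, so the area is 268.
The number of boundary lattice points is Σ gcd(|Δx|,|Δy|) = gcd(2,17) + gcd(7,6) + gcd(6,4) + gcd(9,38) + gcd(6,11) = 1+1+2+1+1 = 6.
Scaling by 4 multiplies the area by 4² = 16 (so the new area is 4288) and multiplies the boundary lattice-point count by 4, giving 24.
By Pick's theorem, the interior count of the dilated polygon is 4288 − 24/2 + 1 = 4277.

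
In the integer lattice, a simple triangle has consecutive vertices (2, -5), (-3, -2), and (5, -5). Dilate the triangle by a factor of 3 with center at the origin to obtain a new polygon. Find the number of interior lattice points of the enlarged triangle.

34

The shoelace formula gives twice the area as |[2·(-2) − (-3)·(-5)] + [(-3)·(-5) − 5·(-2)] + [5·(-5) − 2·(-5)]| = 9, so the area is 4.5.
The number of boundary lattice points is Σ gcd(|Δx|,|Δy|) = gcd(5,3) + gcd(8,3) + gcd(3,0) = 1+1+3 = 5.
Scaling by 3 multiplies the area by 3² = 9 (so the new area is 40.5) and multiplies the boundary lattice-point count by 3, giving 15.
By Pick's theorem, the interior count of the dilated polygon is 40.5 − 15/2 + 1 = 34.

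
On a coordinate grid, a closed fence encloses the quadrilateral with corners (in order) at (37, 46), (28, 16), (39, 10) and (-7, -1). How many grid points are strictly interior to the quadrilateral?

Using the shoelace formula, 2A = |[37·16 − 28·46] + [28·10 − 39·16] + [39·(-1) − (-7)·10] + [(-7)·46 − 37·(-1)]| = 1294, so the area is 647.
Along each edge there are gcd(|Δx|,|Δy|)+1 lattice points, so counting each shared vertex once the boundary has gcd(9,30) + gcd(11,6) + gcd(46,11) + gcd(44,47) = 3+1+1+1 = 6.
By Pick's theorem A = I + B/2 − 1, so I = 647 − 6/2 + 1 = 645.

645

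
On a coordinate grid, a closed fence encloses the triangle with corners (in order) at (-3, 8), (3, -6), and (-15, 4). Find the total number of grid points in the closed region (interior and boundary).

101

Using the shoelace formula, 2A = |[(-3)·(-6) − 3·8] + [3·4 − (-15)·(-6)] + [(-15)·8 − (-3)·4]| = 192, so the area is 96.
Along each edge there are gcd(|Δx|,|Δy|)+1 lattice points, so counting each shared vertex once the boundary has gcd(6,14) + gcd(18,10) + gcd(12,4) = 2+2+4 = 8.
Pick's theorem gives I = A − B/2 + 1 = 96 − 8/2 + 1 = 93, so the closed region contains I + B = 93 + 8 = 101 lattice points.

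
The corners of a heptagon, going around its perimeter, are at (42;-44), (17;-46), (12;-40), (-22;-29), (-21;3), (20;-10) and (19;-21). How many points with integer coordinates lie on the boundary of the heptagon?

29

The number of boundary lattice points is Σ gcd(|Δx|,|Δy|) = gcd(25,2) + gcd(5,6) + gcd(34,11) + gcd(1,32) + gcd(41,13) + gcd(1,11) + gcd(23,23) = 1+1+1+1+1+1+23 = 29.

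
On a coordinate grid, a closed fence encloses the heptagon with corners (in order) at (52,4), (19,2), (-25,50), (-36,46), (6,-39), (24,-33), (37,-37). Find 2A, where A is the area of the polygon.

By the shoelace formula, twice the signed area is |[52·2 − 19·4] + [19·50 − (-25)·2] + [(-25)·46 − (-36)·50] + [(-36)·(-39) − 6·46] + [6·(-33) − 24·(-39)] + [24·(-37) − 37·(-33)] + [37·4 − 52·(-37)]| = 5949, so the area is 5949/2.

5949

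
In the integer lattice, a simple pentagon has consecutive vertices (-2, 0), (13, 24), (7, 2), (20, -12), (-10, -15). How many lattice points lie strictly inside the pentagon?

378

By the shoelace formula, twice the signed area is |[(-2)·24 − 13·0] + [13·2 − 7·24] + [7·(-12) − 20·2] + [20·(-15) − (-10)·(-12)] + [(-10)·0 − (-2)·(-15)]| = 764, so the area is 382.
Summing gcd(|Δx|,|Δy|) over the edges gives the boundary count: gcd(15,24) + gcd(6,22) + gcd(13,14) + gcd(30,3) + gcd(8,15) = 3+2+1+3+1 = 10.
By Pick's theorem A = I + B/2 − 1, so I = 382 − 10/2 + 1 = 378.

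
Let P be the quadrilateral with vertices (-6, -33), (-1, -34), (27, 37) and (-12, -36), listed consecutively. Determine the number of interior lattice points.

350

The shoelace formula gives twice the area as |[(-6)·(-34) − (-1)·(-33)] + [(-1)·37 − 27·(-34)] + [27·(-36) − (-12)·37] + [(-12)·(-33) − (-6)·(-36)]| = 704, so the area is 352.
The number of boundary lattice points is Σ gcd(|Δx|,|Δy|) = gcd(5,1) + gcd(28,71) + gcd(39,73) + gcd(6,3) = 1+1+1+3 = 6.
Pick's theorem gives I = A − B/2 + 1 = 352 − 6/2 + 1 = 350.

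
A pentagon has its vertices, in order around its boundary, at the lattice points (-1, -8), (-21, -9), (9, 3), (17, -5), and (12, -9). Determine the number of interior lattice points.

210

Using the shoelace formula, 2A = |((-1)·(-9) − (-21)·(-8)) + ((-21)·3 − 9·(-9)) + (9·(-5) − 17·3) + (17·(-9) − 12·(-5)) + (12·(-8) − (-1)·(-9))| = 435, so the area is 435/2.
The number of boundary lattice points is Σ gcd(|Δx|,|Δy|) = gcd(20,1) + gcd(30,12) + gcd(8,8) + gcd(5,4) + gcd(13,1) = 1+6+8+1+1 = 17.
By Pick's theorem A = I + B/2 − 1, so I = 435/2 − 17/2 + 1 = 210.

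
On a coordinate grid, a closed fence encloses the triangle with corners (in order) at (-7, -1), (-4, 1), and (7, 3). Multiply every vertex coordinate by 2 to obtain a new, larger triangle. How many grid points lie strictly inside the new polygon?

The shoelace formula gives twice the area as |[(-7)·1 − (-4)·(-1)] + [(-4)·3 − 7·1] + [7·(-1) − (-7)·3]| = 16, so the area is 8.
Along each edge there are gcd(|Δx|,|Δy|)+1 lattice points, so counting each shared vertex once the boundary has gcd(3,2) + gcd(11,2) + gcd(14,4) = 1+1+2 = 4.
Scaling by 2 multiplies the area by 2² = 4 (so the new area is 32) and multiplies the boundary lattice-point count by 2, giving 8.
By Pick's theorem, the interior count of the dilated polygon is 32 − 8/2 + 1 = 29.

29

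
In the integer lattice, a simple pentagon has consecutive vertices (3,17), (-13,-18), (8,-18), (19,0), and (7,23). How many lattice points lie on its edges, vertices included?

Summing gcd(|Δx|,|Δy|) over the edges gives the boundary count: gcd(16,35) + gcd(21,0) + gcd(11,18) + gcd(12,23) + gcd(4,6) = 1+21+1+1+2 = 26.

26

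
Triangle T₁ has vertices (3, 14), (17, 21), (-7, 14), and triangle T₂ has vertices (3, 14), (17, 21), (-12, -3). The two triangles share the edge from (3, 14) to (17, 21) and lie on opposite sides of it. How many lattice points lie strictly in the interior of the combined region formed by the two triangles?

The union is the simple quadrilateral with vertices (3, 14), (-7, 14), (17, 21), (-12, -3) in order.
The shoelace formula gives twice the area as |[3·14 − (-7)·14] + [(-7)·21 − 17·14] + [17·(-3) − (-12)·21] + [(-12)·14 − 3·(-3)]| = 203, so the area is 203/2.
Summing gcd(|Δx|,|Δy|) over the edges gives the boundary count: gcd(10,0) + gcd(24,7) + gcd(29,24) + gcd(15,17) = 10+1+1+1 = 13.
By Pick's theorem I = A − B/2 + 1 = 203/2 − 13/2 + 1 = 96.

96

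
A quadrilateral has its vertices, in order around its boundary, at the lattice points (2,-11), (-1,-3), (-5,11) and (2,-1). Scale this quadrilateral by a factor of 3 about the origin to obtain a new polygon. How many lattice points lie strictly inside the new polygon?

The shoelace formula gives twice the area as |[2·(-3) − (-1)·(-11)] + [(-1)·11 − (-5)·(-3)] + [(-5)·(-1) − 2·11] + [2·(-11) − 2·(-1)]| = 80, so the area is 40.
Summing gcd(|Δx|,|Δy|) over the edges gives the boundary count: gcd(3,8) + gcd(4,14) + gcd(7,12) + gcd(0,10) = 1+2+1+10 = 14.
Scaling by 3 multiplies the area by 3² = 9 (so the new area is 360) and multiplies the boundary lattice-point count by 3, giving 42.
By Pick's theorem, the interior count of the dilated polygon is 360 − 42/2 + 1 = 340.

340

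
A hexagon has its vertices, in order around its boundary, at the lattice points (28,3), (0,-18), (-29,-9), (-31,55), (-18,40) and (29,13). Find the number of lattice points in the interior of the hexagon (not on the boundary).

2405

The shoelace formula gives twice the area as |(28·(-18) − 0·3) + (0·(-9) − (-29)·(-18)) + ((-29)·55 − (-31)·(-9)) + ((-31)·40 − (-18)·55) + ((-18)·13 − 29·40) + (29·3 − 28·13)| = 4821, so the area is 2410.5.
The number of boundary lattice points is Σ gcd(|Δx|,|Δy|) = gcd(28,21) + gcd(29,9) + gcd(2,64) + gcd(13,15) + gcd(47,27) + gcd(1,10) = 7+1+2+1+1+1 = 13.
By Pick's theorem A = I + B/2 − 1, so I = 2410.5 − 13/2 + 1 = 2405.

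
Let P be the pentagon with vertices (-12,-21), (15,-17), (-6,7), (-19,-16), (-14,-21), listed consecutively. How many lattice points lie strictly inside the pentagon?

479

The shoelace formula gives twice the area as |((-12)·(-17) − 15·(-21)) + (15·7 − (-6)·(-17)) + ((-6)·(-16) − (-19)·7) + ((-19)·(-21) − (-14)·(-16)) + ((-14)·(-21) − (-12)·(-21))| = 968, so the area is 484.
The number of boundary lattice points is Σ gcd(|Δx|,|Δy|) = gcd(27,4) + gcd(21,24) + gcd(13,23) + gcd(5,5) + gcd(2,0) = 1+3+1+5+2 = 12.
Pick's theorem gives I = A − B/2 + 1 = 484 − 12/2 + 1 = 479.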